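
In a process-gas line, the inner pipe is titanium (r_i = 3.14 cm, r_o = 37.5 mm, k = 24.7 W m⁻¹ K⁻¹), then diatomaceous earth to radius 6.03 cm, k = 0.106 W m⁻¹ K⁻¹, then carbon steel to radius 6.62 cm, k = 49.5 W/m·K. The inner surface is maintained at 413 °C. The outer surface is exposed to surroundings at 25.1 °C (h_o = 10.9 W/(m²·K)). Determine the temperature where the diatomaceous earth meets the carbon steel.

T = 117 °C

Resistance network (inner→outer):
  R'_titanium = ln(0.0375/0.0314)/(2πk) = 0.1775/(2π·24.7) = 0.001144 m·K/W
  R'_diatomaceous earth = ln(0.0603/0.0375)/(2πk) = 0.4750/(2π·0.106) = 0.7132 m·K/W
  R'_carbon steel = ln(0.0662/0.0603)/(2πk) = 0.09335/(2π·49.5) = 3.001×10^-4 m·K/W
  R'_conv,out = 1/(2πr h) = 1/(2π·0.0662·10.9) = 0.2206 m·K/W
ΣR = 0.001144 + 0.7132 + 3.001×10^-4 + 0.2206 = 0.9352 m·K/W
Q' = ΔT/ΣR = (413 °C − 25.1 °C)/0.9352 = 414.8 W/m
From the inner boundary to the diatomaceous earth/carbon steel interface, ΣR_partial = 0.7143 m·K/W.
T_interface = T_in − Q'·ΣR_partial = 413 °C − (414.8)(0.7143) = 117 °C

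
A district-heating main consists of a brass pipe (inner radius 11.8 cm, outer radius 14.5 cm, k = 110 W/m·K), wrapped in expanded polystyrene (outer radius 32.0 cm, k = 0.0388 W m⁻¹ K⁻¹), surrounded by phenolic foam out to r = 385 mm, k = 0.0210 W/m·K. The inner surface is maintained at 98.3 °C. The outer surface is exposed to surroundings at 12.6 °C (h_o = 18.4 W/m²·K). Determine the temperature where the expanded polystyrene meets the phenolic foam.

T = 38.7 °C

Series thermal resistances, inner to outer:
  R'_brass = ln(0.145/0.118)/(2πk) = 0.2060/(2π·110) = 2.981×10^-4 m·K/W
  R'_expanded polystyrene = ln(0.320/0.145)/(2πk) = 0.7916/(2π·0.0388) = 3.247 m·K/W
  R'_phenolic foam = ln(0.385/0.320)/(2πk) = 0.1849/(2π·0.0210) = 1.401 m·K/W
  R'_conv,out = 1/(2πr h) = 1/(2π·0.385·18.4) = 0.02247 m·K/W
ΣR = 2.981×10^-4 + 3.247 + 1.401 + 0.02247 = 4.671 m·K/W
Q' = ΔT/ΣR = (98.3 °C − 12.6 °C)/4.671 = 18.35 W/m
From the inner boundary to the expanded polystyrene/phenolic foam interface, ΣR_partial = 3.247 m·K/W.
T_interface = T_in − Q'·ΣR_partial = 98.3 °C − (18.35)(3.247) = 38.7 °C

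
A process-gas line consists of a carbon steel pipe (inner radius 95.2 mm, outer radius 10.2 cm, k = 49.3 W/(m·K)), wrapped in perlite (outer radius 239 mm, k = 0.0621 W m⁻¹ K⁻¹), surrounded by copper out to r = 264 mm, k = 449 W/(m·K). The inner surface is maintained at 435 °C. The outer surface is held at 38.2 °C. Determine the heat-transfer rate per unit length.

Treat each layer as a resistance in series:
  R'_carbon steel = ln(0.102/0.0952)/(2πk) = 0.06899/(2π·49.3) = 2.227×10^-4 m·K/W
  R'_perlite = ln(0.239/0.102)/(2πk) = 0.8515/(2π·0.0621) = 2.182 m·K/W
  R'_copper = ln(0.264/0.239)/(2πk) = 0.09949/(2π·449) = 3.526×10^-5 m·K/W
ΣR = 2.227×10^-4 + 2.182 + 3.526×10^-5 = 2.182 m·K/W
Q' = ΔT/ΣR = (435 °C − 38.2 °C)/2.182 = 182 W/m

Q' = 182 W/m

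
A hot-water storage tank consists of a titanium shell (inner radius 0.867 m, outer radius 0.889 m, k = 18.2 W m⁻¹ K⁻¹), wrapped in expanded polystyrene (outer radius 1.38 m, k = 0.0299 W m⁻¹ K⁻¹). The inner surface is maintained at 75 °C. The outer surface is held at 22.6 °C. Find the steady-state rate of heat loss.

Q = 49.2 W

Series thermal resistances, inner to outer:
  R_titanium = (1/0.867 − 1/0.889)/(4πk) = 0.02854/(4π·18.2) = 1.248×10^-4 K/W
  R_expanded polystyrene = (1/0.889 − 1/1.38)/(4πk) = 0.4002/(4π·0.0299) = 1.065 K/W
ΣR = 1.248×10^-4 + 1.065 = 1.065 K/W
Q = ΔT/ΣR = (75 °C − 22.6 °C)/1.065 = 49.2 W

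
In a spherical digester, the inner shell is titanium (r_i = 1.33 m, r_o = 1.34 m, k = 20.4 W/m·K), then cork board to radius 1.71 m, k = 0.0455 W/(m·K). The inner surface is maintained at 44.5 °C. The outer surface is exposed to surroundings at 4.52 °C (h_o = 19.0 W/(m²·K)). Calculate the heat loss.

Series thermal resistances, inner to outer:
  R_titanium = (1/1.33 − 1/1.34)/(4πk) = 0.005611/(4π·20.4) = 2.189×10^-5 K/W
  R_cork board = (1/1.34 − 1/1.71)/(4πk) = 0.1615/(4π·0.0455) = 0.2824 K/W
  R_conv,out = 1/(4πr²h) = 1/(4π·1.71²·19.0) = 0.001432 K/W
ΣR = 2.189×10^-5 + 0.2824 + 0.001432 = 0.2839 K/W
Q = ΔT/ΣR = (44.5 °C − 4.52 °C)/0.2839 = 141 W

Q = 141 W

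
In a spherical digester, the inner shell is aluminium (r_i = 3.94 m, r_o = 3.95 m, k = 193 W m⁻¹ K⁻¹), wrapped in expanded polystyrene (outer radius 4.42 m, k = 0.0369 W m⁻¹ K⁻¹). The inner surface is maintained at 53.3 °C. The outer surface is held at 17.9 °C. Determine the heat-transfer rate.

Q = 610 W

Treat each layer as a resistance in series:
  R_aluminium = (1/3.94 − 1/3.95)/(4πk) = 6.425×10^-4/(4π·193) = 2.649×10^-7 K/W
  R_expanded polystyrene = (1/3.95 − 1/4.42)/(4πk) = 0.02692/(4π·0.0369) = 0.05806 K/W
ΣR = 2.649×10^-7 + 0.05806 = 0.05806 K/W
Q = ΔT/ΣR = (53.3 °C − 17.9 °C)/0.05806 = 610 W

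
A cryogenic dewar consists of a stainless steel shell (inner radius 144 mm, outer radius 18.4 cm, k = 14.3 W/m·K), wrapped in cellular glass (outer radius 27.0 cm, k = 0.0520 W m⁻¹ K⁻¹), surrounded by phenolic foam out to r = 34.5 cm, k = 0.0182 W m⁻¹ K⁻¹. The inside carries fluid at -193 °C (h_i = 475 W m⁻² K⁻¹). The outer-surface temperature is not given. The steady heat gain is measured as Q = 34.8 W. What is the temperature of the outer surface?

T_out = 22.3 °C

Sum the resistances:
  R_conv,in = 1/(4πr²h) = 1/(4π·0.144²·475) = 0.008079 K/W
  R_stainless steel = (1/0.144 − 1/0.184)/(4πk) = 1.510/(4π·14.3) = 0.008401 K/W
  R_cellular glass = (1/0.184 − 1/0.270)/(4πk) = 1.731/(4π·0.0520) = 2.649 K/W
  R_phenolic foam = (1/0.270 − 1/0.345)/(4πk) = 0.8052/(4π·0.0182) = 3.520 K/W
ΣR = 6.186 K/W
ΔT = Q·ΣR = 34.8 × 6.186 = 215.3 K
Heat flows inward, so T_out = T_in + ΔT = -193 + 215.3 = 22.3 °C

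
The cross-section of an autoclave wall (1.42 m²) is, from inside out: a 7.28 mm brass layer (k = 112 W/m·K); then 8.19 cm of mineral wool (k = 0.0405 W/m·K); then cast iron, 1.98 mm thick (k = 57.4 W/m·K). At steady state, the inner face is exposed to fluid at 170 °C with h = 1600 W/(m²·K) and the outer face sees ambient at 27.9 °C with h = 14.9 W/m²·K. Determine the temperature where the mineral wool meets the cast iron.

Series thermal resistances, inner to outer:
  R_conv,in = 1/(hA) = 1/(1600·1.42) = 4.401×10^-4 K/W
  R_brass = L/(kA) = 0.00728/(112·1.42) = 4.577×10^-5 K/W
  R_mineral wool = L/(kA) = 0.0819/(0.0405·1.42) = 1.424 K/W
  R_cast iron = L/(kA) = 0.00198/(57.4·1.42) = 2.429×10^-5 K/W
  R_conv,out = 1/(hA) = 1/(14.9·1.42) = 0.04726 K/W
ΣR = 4.401×10^-4 + 4.577×10^-5 + 1.424 + 2.429×10^-5 + 0.04726 = 1.472 K/W
Q = ΔT/ΣR = (170 °C − 27.9 °C)/1.472 = 96.54 W
From the inner boundary to the mineral wool/cast iron interface, ΣR_partial = 1.424 K/W.
T_interface = T_in − Q·ΣR_partial = 170 °C − (96.54)(1.424) = 32.5 °C

T = 32.5 °C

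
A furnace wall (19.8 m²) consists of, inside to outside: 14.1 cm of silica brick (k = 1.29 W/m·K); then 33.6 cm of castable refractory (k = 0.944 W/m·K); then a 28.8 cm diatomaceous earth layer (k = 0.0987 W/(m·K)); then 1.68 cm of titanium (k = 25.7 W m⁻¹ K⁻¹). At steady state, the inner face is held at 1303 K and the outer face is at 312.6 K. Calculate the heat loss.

Resistance network (inner→outer):
  R_silica brick = L/(kA) = 0.141/(1.29·19.8) = 0.005520 K/W
  R_castable refractory = L/(kA) = 0.336/(0.944·19.8) = 0.01798 K/W
  R_diatomaceous earth = L/(kA) = 0.288/(0.0987·19.8) = 0.1474 K/W
  R_titanium = L/(kA) = 0.0168/(25.7·19.8) = 3.301×10^-5 K/W
ΣR = 0.005520 + 0.01798 + 0.1474 + 3.301×10^-5 = 0.1709 K/W
Q = ΔT/ΣR = (1303 K − 312.6 K)/0.1709 = 5800 W

Q = 5800 W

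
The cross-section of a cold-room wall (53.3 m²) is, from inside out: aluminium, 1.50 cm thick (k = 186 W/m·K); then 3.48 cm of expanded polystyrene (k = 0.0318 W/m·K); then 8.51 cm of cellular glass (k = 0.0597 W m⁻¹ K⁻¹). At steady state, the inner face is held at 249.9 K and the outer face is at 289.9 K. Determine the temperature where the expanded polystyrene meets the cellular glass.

T = 267.27 K

Series thermal resistances, inner to outer:
  R_aluminium = L/(kA) = 0.0150/(186·53.3) = 1.513×10^-6 K/W
  R_expanded polystyrene = L/(kA) = 0.0348/(0.0318·53.3) = 0.02053 K/W
  R_cellular glass = L/(kA) = 0.0851/(0.0597·53.3) = 0.02674 K/W
ΣR = 1.513×10^-6 + 0.02053 + 0.02674 = 0.04727 K/W
Q = ΔT/ΣR = (249.9 K − 289.9 K)/0.04727 = -846.2 W
From the inner boundary to the expanded polystyrene/cellular glass interface, ΣR_partial = 0.02053 K/W.
T_interface = T_in − Q·ΣR_partial = 249.9 K − (-846.2)(0.02053) = 267.27 K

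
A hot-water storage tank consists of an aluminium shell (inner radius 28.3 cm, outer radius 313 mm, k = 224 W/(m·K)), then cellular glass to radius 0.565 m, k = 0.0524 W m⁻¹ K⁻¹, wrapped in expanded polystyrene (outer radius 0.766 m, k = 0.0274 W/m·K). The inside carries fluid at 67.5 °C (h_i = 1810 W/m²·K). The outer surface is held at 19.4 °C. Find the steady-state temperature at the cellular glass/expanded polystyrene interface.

Series thermal resistances, inner to outer:
  R_conv,in = 1/(4πr²h) = 1/(4π·0.283²·1810) = 5.490×10^-4 K/W
  R_aluminium = (1/0.283 − 1/0.313)/(4πk) = 0.3387/(4π·224) = 1.203×10^-4 K/W
  R_cellular glass = (1/0.313 − 1/0.565)/(4πk) = 1.425/(4π·0.0524) = 2.164 K/W
  R_expanded polystyrene = (1/0.565 − 1/0.766)/(4πk) = 0.4644/(4π·0.0274) = 1.349 K/W
ΣR = 5.490×10^-4 + 1.203×10^-4 + 2.164 + 1.349 = 3.514 K/W
Q = ΔT/ΣR = (67.5 °C − 19.4 °C)/3.514 = 13.69 W
From the inner boundary to the cellular glass/expanded polystyrene interface, ΣR_partial = 2.165 K/W.
T_interface = T_in − Q·ΣR_partial = 67.5 °C − (13.69)(2.165) = 37.9 °C

T = 37.9 °C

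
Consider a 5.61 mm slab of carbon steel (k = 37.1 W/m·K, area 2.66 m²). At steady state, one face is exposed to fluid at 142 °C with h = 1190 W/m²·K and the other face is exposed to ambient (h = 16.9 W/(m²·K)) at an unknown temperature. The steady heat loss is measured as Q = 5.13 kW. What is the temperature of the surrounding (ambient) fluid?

Series resistances:
  R_conv,in = 1/(hA) = 1/(1190·2.66) = 3.159×10^-4 K/W
  R_carbon steel = L/(kA) = 0.00561/(37.1·2.66) = 5.685×10^-5 K/W
  R_conv,out = 1/(hA) = 1/(16.9·2.66) = 0.02224 K/W
ΣR = 0.02262 K/W
ΔT = Q·ΣR = 5130 × 0.02262 = 116.0 K
Heat flows outward, so T_out = T_in − ΔT = 142 − 116.0 = 26.0 °C

T_out = 26.0 °C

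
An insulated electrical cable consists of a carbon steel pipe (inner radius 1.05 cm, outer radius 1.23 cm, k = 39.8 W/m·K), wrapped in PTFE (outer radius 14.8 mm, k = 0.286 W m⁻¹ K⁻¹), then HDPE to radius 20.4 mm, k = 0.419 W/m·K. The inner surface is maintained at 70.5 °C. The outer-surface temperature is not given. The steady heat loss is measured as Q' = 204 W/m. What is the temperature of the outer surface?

T_out = 24.5 °C

Series resistances:
  R'_carbon steel = ln(0.0123/0.0105)/(2πk) = 0.1582/(2π·39.8) = 6.327×10^-4 m·K/W
  R'_PTFE = ln(0.0148/0.0123)/(2πk) = 0.1850/(2π·0.286) = 0.1030 m·K/W
  R'_HDPE = ln(0.0204/0.0148)/(2πk) = 0.3209/(2π·0.419) = 0.1219 m·K/W
ΣR = 0.2255 m·K/W
ΔT = Q'·ΣR = 204 × 0.2255 = 46.00 K
Heat flows outward, so T_out = T_in − ΔT = 70.5 − 46.00 = 24.5 °C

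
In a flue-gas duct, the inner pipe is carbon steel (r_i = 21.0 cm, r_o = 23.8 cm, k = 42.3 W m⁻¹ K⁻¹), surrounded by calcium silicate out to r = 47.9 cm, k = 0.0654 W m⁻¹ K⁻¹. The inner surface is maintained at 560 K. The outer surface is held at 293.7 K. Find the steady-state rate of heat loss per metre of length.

Q' = 156 W/m

Resistance network (inner→outer):
  R'_carbon steel = ln(0.238/0.210)/(2πk) = 0.1252/(2π·42.3) = 4.709×10^-4 m·K/W
  R'_calcium silicate = ln(0.479/0.238)/(2πk) = 0.6994/(2π·0.0654) = 1.702 m·K/W
ΣR = 4.709×10^-4 + 1.702 = 1.702 m·K/W
Q' = ΔT/ΣR = (560 K − 293.7 K)/1.702 = 156 W/m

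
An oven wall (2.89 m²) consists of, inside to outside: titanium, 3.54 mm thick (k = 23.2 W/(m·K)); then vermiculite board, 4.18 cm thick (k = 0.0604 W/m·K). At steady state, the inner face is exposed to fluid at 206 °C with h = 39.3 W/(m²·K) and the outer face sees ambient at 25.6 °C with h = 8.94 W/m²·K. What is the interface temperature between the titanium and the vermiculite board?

Treat each layer as a resistance in series:
  R_conv,in = 1/(hA) = 1/(39.3·2.89) = 0.008805 K/W
  R_titanium = L/(kA) = 0.00354/(23.2·2.89) = 5.280×10^-5 K/W
  R_vermiculite board = L/(kA) = 0.0418/(0.0604·2.89) = 0.2395 K/W
  R_conv,out = 1/(hA) = 1/(8.94·2.89) = 0.03870 K/W
ΣR = 0.008805 + 5.280×10^-5 + 0.2395 + 0.03870 = 0.2871 K/W
Q = ΔT/ΣR = (206 °C − 25.6 °C)/0.2871 = 628.4 W
From the inner boundary to the titanium/vermiculite board interface, ΣR_partial = 0.008858 K/W.
T_interface = T_in − Q·ΣR_partial = 206 °C − (628.4)(0.008858) = 200 °C

T = 200 °C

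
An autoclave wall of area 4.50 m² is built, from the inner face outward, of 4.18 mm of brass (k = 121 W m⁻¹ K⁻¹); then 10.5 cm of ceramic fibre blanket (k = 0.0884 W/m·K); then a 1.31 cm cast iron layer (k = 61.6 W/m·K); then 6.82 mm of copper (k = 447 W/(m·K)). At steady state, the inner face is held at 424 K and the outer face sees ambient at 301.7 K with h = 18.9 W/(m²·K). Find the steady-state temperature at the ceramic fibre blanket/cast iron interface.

T = 306.9 K

Series thermal resistances, inner to outer:
  R_brass = L/(kA) = 0.00418/(121·4.50) = 7.677×10^-6 K/W
  R_ceramic fibre blanket = L/(kA) = 0.105/(0.0884·4.50) = 0.2640 K/W
  R_cast iron = L/(kA) = 0.0131/(61.6·4.50) = 4.726×10^-5 K/W
  R_copper = L/(kA) = 0.00682/(447·4.50) = 3.391×10^-6 K/W
  R_conv,out = 1/(hA) = 1/(18.9·4.50) = 0.01176 K/W
ΣR = 7.677×10^-6 + 0.2640 + 4.726×10^-5 + 3.391×10^-6 + 0.01176 = 0.2758 K/W
Q = ΔT/ΣR = (424 K − 301.7 K)/0.2758 = 443.4 W
From the inner boundary to the ceramic fibre blanket/cast iron interface, ΣR_partial = 0.2640 K/W.
T_interface = T_in − Q·ΣR_partial = 424 K − (443.4)(0.2640) = 306.9 K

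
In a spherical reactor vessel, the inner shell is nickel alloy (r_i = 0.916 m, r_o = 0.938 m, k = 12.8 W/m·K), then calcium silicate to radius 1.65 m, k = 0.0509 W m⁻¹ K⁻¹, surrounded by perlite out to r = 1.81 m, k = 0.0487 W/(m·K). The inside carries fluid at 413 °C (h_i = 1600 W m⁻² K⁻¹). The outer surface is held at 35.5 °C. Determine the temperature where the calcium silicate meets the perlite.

Resistance network (inner→outer):
  R_conv,in = 1/(4πr²h) = 1/(4π·0.916²·1600) = 5.928×10^-5 K/W
  R_nickel alloy = (1/0.916 − 1/0.938)/(4πk) = 0.02560/(4π·12.8) = 1.592×10^-4 K/W
  R_calcium silicate = (1/0.938 − 1/1.65)/(4πk) = 0.4600/(4π·0.0509) = 0.7192 K/W
  R_perlite = (1/1.65 − 1/1.81)/(4πk) = 0.05357/(4π·0.0487) = 0.08754 K/W
ΣR = 5.928×10^-5 + 1.592×10^-4 + 0.7192 + 0.08754 = 0.8070 K/W
Q = ΔT/ΣR = (413 °C − 35.5 °C)/0.8070 = 467.8 W
From the inner boundary to the calcium silicate/perlite interface, ΣR_partial = 0.7194 K/W.
T_interface = T_in − Q·ΣR_partial = 413 °C − (467.8)(0.7194) = 76.5 °C

T = 76.5 °C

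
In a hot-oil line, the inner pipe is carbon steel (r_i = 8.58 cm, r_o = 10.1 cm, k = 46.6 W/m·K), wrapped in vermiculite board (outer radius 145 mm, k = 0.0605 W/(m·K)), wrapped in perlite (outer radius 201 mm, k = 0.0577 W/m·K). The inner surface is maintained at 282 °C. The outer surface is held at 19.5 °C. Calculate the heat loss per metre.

Q' = 142 W/m

Treat each layer as a resistance in series:
  R'_carbon steel = ln(0.101/0.0858)/(2πk) = 0.1631/(2π·46.6) = 5.570×10^-4 m·K/W
  R'_vermiculite board = ln(0.145/0.101)/(2πk) = 0.3616/(2π·0.0605) = 0.9513 m·K/W
  R'_perlite = ln(0.201/0.145)/(2πk) = 0.3266/(2π·0.0577) = 0.9008 m·K/W
ΣR = 5.570×10^-4 + 0.9513 + 0.9008 = 1.853 m·K/W
Q' = ΔT/ΣR = (282 °C − 19.5 °C)/1.853 = 142 W/m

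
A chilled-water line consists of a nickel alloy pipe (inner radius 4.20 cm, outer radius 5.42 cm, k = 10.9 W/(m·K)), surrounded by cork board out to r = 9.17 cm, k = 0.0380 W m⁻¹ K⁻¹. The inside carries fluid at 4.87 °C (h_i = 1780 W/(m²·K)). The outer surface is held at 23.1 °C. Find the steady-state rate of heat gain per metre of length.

Q' = 8.26 W/m

Resistance network (inner→outer):
  R'_conv,in = 1/(2πr h) = 1/(2π·0.0420·1780) = 0.002129 m·K/W
  R'_nickel alloy = ln(0.0542/0.0420)/(2πk) = 0.2550/(2π·10.9) = 0.003724 m·K/W
  R'_cork board = ln(0.0917/0.0542)/(2πk) = 0.5258/(2π·0.0380) = 2.202 m·K/W
ΣR = 0.002129 + 0.003724 + 2.202 = 2.208 m·K/W
Q' = ΔT/ΣR = (4.87 °C − 23.1 °C)/2.208 = -8.26 W/m
(Negative Q' ⇒ heat flows inward; heat gain = 8.26 W/m.)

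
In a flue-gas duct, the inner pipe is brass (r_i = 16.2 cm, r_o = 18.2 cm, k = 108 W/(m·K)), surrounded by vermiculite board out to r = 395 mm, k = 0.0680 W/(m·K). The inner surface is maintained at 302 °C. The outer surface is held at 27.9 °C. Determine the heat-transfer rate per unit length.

Treat each layer as a resistance in series:
  R'_brass = ln(0.182/0.162)/(2πk) = 0.1164/(2π·108) = 1.715×10^-4 m·K/W
  R'_vermiculite board = ln(0.395/0.182)/(2πk) = 0.7749/(2π·0.0680) = 1.814 m·K/W
ΣR = 1.715×10^-4 + 1.814 = 1.814 m·K/W
Q' = ΔT/ΣR = (302 °C − 27.9 °C)/1.814 = 151 W/m

Q' = 151 W/m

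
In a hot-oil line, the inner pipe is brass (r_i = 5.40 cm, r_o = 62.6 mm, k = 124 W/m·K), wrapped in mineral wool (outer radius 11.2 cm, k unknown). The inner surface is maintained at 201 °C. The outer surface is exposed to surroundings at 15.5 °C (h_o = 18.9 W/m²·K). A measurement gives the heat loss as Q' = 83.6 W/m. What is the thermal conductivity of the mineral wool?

ΣR = ΔT/Q' = |201 − 15.5|/83.6 = 2.219 m·K/W
Known resistances:
  R'_brass = ln(0.0626/0.0540)/(2πk) = 0.1478/(2π·124) = 1.897×10^-4 m·K/W
  R'_conv,out = 1/(2πr h) = 1/(2π·0.112·18.9) = 0.07519 m·K/W
R_mineral wool = ΣR − ΣR_known = 2.219 − 0.07538 = 2.144 m·K/W
ln(r₂/r₁)/(2πk) = 2.144 ⇒ k = 0.5817/(2π·2.144) = 0.0432 W/m·K

k = 0.0432 W/m·K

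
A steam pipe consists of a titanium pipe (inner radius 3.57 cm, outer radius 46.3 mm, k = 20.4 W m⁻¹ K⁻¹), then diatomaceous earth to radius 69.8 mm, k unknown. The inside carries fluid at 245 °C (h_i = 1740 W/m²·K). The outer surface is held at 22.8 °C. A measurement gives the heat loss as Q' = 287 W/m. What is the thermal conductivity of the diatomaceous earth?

ΣR = ΔT/Q' = |245 − 22.8|/287 = 0.7742 m·K/W
Known resistances:
  R'_conv,in = 1/(2πr h) = 1/(2π·0.0357·1740) = 0.002562 m·K/W
  R'_titanium = ln(0.0463/0.0357)/(2πk) = 0.2600/(2π·20.4) = 0.002028 m·K/W
R_diatomaceous earth = ΣR − ΣR_known = 0.7742 − 0.004590 = 0.7696 m·K/W
ln(r₂/r₁)/(2πk) = 0.7696 ⇒ k = 0.4105/(2π·0.7696) = 0.0849 W/m·K

k = 0.0849 W/m·K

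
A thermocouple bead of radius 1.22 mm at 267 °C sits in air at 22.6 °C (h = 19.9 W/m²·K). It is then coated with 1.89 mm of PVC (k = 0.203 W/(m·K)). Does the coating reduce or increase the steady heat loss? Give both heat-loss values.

Critical radius for a sphere: r_cr = 2k/h = 0.0204 m = 2.04 cm.
Outer radius after coating: r₂ = 0.00122 + 0.00189 = 0.00311 m.
Since r₁ < r_cr and r₂ ≤ r_cr, the coating moves toward the maximum at r_cr — heat loss rises.
Bare: R = 1/(4πr₁²h) = 2687 K/W; Q = 244.4/2687 = 0.0910 W.
Coated: R = R_cond + R_conv = 608.7 K/W; Q = 244.4/608.7 = 0.402 W.

increases: 0.0910 → 0.402 W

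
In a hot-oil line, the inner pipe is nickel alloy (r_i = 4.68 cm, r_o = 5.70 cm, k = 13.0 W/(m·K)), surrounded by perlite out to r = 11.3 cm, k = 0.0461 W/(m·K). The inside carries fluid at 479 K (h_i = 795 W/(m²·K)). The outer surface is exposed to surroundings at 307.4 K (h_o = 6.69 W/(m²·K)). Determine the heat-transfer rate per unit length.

Series thermal resistances, inner to outer:
  R'_conv,in = 1/(2πr h) = 1/(2π·0.0468·795) = 0.004278 m·K/W
  R'_nickel alloy = ln(0.0570/0.0468)/(2πk) = 0.1972/(2π·13.0) = 0.002414 m·K/W
  R'_perlite = ln(0.113/0.0570)/(2πk) = 0.6843/(2π·0.0461) = 2.363 m·K/W
  R'_conv,out = 1/(2πr h) = 1/(2π·0.113·6.69) = 0.2105 m·K/W
ΣR = 0.004278 + 0.002414 + 2.363 + 0.2105 = 2.580 m·K/W
Q' = ΔT/ΣR = (479 K − 307.4 K)/2.580 = 66.5 W/m

Q' = 66.5 W/m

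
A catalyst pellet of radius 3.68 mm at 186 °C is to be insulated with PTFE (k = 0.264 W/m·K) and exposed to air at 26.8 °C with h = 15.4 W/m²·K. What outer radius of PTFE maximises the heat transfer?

r_cr = 3.43 cm

For a sphere, r_cr = 2k_ins/h = 2·0.264/15.4 = 0.0343 m = 3.43 cm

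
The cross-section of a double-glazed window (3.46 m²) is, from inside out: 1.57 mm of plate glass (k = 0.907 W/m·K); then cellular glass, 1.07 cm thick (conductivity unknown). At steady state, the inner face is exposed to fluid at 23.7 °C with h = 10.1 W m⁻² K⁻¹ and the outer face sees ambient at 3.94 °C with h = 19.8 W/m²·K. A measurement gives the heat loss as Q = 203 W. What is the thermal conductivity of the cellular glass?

ΣR = ΔT/Q = |23.7 − 3.94|/203 = 0.09734 K/W
Known resistances:
  R_conv,in = 1/(hA) = 1/(10.1·3.46) = 0.02862 K/W
  R_plate glass = L/(kA) = 0.00157/(0.907·3.46) = 5.003×10^-4 K/W
  R_conv,out = 1/(hA) = 1/(19.8·3.46) = 0.01460 K/W
R_cellular glass = ΣR − ΣR_known = 0.09734 − 0.04372 = 0.05362 K/W
L/(kA) = 0.05362 ⇒ k = 0.0107/(0.05362·3.46) = 0.0577 W/m·K

k = 0.0577 W/m·K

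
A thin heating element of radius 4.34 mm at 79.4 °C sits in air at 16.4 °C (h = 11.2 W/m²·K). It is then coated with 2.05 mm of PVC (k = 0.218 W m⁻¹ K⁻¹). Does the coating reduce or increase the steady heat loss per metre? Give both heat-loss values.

increases: 19.2 → 25.1 W/m

Critical radius for a cylinder: r_cr = k/h = 0.0195 m = 1.95 cm.
Outer radius after coating: r₂ = 0.00434 + 0.00205 = 0.00639 m.
Since r₁ < r_cr and r₂ ≤ r_cr, the coating moves toward the maximum at r_cr — heat loss rises.
Bare: R = 1/(2πr₁h) = 3.274 m·K/W; Q = 63/3.274 = 19.2 W/m.
Coated: R = R_cond + R_conv = 2.506 m·K/W; Q = 63/2.506 = 25.1 W/m.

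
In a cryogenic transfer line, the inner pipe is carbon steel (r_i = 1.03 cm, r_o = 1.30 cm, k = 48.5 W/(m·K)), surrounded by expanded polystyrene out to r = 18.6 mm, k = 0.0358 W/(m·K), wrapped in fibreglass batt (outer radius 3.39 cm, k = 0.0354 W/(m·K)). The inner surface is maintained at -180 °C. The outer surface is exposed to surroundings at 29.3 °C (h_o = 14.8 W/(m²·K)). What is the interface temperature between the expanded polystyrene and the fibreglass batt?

Treat each layer as a resistance in series:
  R'_carbon steel = ln(0.0130/0.0103)/(2πk) = 0.2328/(2π·48.5) = 7.640×10^-4 m·K/W
  R'_expanded polystyrene = ln(0.0186/0.0130)/(2πk) = 0.3582/(2π·0.0358) = 1.592 m·K/W
  R'_fibreglass batt = ln(0.0339/0.0186)/(2πk) = 0.6003/(2π·0.0354) = 2.699 m·K/W
  R'_conv,out = 1/(2πr h) = 1/(2π·0.0339·14.8) = 0.3172 m·K/W
ΣR = 7.640×10^-4 + 1.592 + 2.699 + 0.3172 = 4.609 m·K/W
Q' = ΔT/ΣR = (-180 °C − 29.3 °C)/4.609 = -45.41 W/m
From the inner boundary to the expanded polystyrene/fibreglass batt interface, ΣR_partial = 1.593 m·K/W.
T_interface = T_in − Q'·ΣR_partial = -180 °C − (-45.41)(1.593) = -108 °C

T = -108 °C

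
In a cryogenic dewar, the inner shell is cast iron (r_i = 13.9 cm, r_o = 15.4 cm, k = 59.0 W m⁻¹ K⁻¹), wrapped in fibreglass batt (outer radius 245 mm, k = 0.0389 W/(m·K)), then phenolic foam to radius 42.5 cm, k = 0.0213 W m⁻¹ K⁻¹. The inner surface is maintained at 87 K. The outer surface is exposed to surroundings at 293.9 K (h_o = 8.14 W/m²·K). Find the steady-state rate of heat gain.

Series thermal resistances, inner to outer:
  R_cast iron = (1/0.139 − 1/0.154)/(4πk) = 0.7007/(4π·59.0) = 9.451×10^-4 K/W
  R_fibreglass batt = (1/0.154 − 1/0.245)/(4πk) = 2.412/(4π·0.0389) = 4.934 K/W
  R_phenolic foam = (1/0.245 − 1/0.425)/(4πk) = 1.729/(4π·0.0213) = 6.458 K/W
  R_conv,out = 1/(4πr²h) = 1/(4π·0.425²·8.14) = 0.05412 K/W
ΣR = 9.451×10^-4 + 4.934 + 6.458 + 0.05412 = 11.45 K/W
Q = ΔT/ΣR = (87 K − 293.9 K)/11.45 = -18.1 W
(Negative Q ⇒ heat flows inward; heat gain = 18.1 W.)

Q = 18.1 W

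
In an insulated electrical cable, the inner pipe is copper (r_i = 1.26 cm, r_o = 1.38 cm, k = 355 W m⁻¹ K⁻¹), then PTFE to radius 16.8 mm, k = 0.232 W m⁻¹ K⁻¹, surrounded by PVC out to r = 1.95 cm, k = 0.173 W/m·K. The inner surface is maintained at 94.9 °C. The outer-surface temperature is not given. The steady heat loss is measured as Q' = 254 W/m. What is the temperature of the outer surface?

T_out = 25.8 °C

Series resistances:
  R'_copper = ln(0.0138/0.0126)/(2πk) = 0.09097/(2π·355) = 4.078×10^-5 m·K/W
  R'_PTFE = ln(0.0168/0.0138)/(2πk) = 0.1967/(2π·0.232) = 0.1349 m·K/W
  R'_PVC = ln(0.0195/0.0168)/(2πk) = 0.1490/(2π·0.173) = 0.1371 m·K/W
ΣR = 0.2721 m·K/W
ΔT = Q'·ΣR = 254 × 0.2721 = 69.11 K
Heat flows outward, so T_out = T_in − ΔT = 94.9 − 69.11 = 25.8 °C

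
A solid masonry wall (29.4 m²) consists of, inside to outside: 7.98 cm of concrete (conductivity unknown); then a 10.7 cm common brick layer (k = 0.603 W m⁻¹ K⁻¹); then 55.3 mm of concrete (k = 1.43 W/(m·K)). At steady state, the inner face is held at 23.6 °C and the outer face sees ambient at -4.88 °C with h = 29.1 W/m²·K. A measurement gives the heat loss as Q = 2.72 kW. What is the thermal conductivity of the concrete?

ΣR = ΔT/Q = |23.6 − -4.88|/2720 = 0.01047 K/W
Known resistances:
  R_common brick = L/(kA) = 0.107/(0.603·29.4) = 0.006036 K/W
  R_concrete = L/(kA) = 0.0553/(1.43·29.4) = 0.001315 K/W
  R_conv,out = 1/(hA) = 1/(29.1·29.4) = 0.001169 K/W
R_concrete = ΣR − ΣR_known = 0.01047 − 0.008520 = 0.001950 K/W
L/(kA) = 0.001950 ⇒ k = 0.0798/(0.001950·29.4) = 1.39 W/m·K

k = 1.39 W/m·K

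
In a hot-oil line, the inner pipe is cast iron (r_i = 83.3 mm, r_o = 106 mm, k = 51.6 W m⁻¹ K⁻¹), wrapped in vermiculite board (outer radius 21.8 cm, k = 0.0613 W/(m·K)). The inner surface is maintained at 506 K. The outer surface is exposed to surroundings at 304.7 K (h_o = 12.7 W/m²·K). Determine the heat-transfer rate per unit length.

Treat each layer as a resistance in series:
  R'_cast iron = ln(0.106/0.0833)/(2πk) = 0.2410/(2π·51.6) = 7.433×10^-4 m·K/W
  R'_vermiculite board = ln(0.218/0.106)/(2πk) = 0.7211/(2π·0.0613) = 1.872 m·K/W
  R'_conv,out = 1/(2πr h) = 1/(2π·0.218·12.7) = 0.05749 m·K/W
ΣR = 7.433×10^-4 + 1.872 + 0.05749 = 1.930 m·K/W
Q' = ΔT/ΣR = (506 K − 304.7 K)/1.930 = 104 W/m

Q' = 104 W/m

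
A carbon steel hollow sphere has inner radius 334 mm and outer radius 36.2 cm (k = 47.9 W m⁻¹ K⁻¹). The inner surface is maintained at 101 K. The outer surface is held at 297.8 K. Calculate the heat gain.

Q = 4πk·ΔT/(1/r₁ − 1/r₂) = 4π × 47.9 × 196.8 / (1/0.334 − 1/0.362) = 5.12×10^5 W

Q = 512 kW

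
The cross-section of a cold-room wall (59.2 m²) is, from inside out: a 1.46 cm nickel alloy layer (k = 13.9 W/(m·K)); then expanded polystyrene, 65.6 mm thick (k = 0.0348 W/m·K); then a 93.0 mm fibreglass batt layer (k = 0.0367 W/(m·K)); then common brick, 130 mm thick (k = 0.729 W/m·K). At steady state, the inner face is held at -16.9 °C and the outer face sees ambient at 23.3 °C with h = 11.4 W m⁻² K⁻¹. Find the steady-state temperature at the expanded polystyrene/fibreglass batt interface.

Treat each layer as a resistance in series:
  R_nickel alloy = L/(kA) = 0.0146/(13.9·59.2) = 1.774×10^-5 K/W
  R_expanded polystyrene = L/(kA) = 0.0656/(0.0348·59.2) = 0.03184 K/W
  R_fibreglass batt = L/(kA) = 0.0930/(0.0367·59.2) = 0.04281 K/W
  R_common brick = L/(kA) = 0.130/(0.729·59.2) = 0.003012 K/W
  R_conv,out = 1/(hA) = 1/(11.4·59.2) = 0.001482 K/W
ΣR = 1.774×10^-5 + 0.03184 + 0.04281 + 0.003012 + 0.001482 = 0.07916 K/W
Q = ΔT/ΣR = (-16.9 °C − 23.3 °C)/0.07916 = -507.8 W
From the inner boundary to the expanded polystyrene/fibreglass batt interface, ΣR_partial = 0.03186 K/W.
T_interface = T_in − Q·ΣR_partial = -16.9 °C − (-507.8)(0.03186) = -0.72 °C

T = -0.72 °C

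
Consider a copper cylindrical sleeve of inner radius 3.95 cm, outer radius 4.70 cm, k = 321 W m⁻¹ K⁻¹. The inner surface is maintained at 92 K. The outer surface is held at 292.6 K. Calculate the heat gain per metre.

Q' = 2.33×10^6 W/m

Q' = 2πk·ΔT/ln(r₂/r₁) = 2π × 321 × 200.6 / ln(0.0470/0.0395) = 2.33×10^6 W/m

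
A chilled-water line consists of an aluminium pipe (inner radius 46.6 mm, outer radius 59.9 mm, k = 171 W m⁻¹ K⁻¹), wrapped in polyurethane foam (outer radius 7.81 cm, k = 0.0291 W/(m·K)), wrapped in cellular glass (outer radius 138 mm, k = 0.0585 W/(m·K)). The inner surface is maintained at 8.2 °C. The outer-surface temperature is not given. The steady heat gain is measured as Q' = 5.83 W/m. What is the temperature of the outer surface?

Series resistances:
  R'_aluminium = ln(0.0599/0.0466)/(2πk) = 0.2511/(2π·171) = 2.337×10^-4 m·K/W
  R'_polyurethane foam = ln(0.0781/0.0599)/(2πk) = 0.2653/(2π·0.0291) = 1.451 m·K/W
  R'_cellular glass = ln(0.138/0.0781)/(2πk) = 0.5693/(2π·0.0585) = 1.549 m·K/W
ΣR = 3.000 m·K/W
ΔT = Q'·ΣR = 5.83 × 3.000 = 17.49 K
Heat flows inward, so T_out = T_in + ΔT = 8.2 + 17.49 = 25.7 °C

T_out = 25.7 °C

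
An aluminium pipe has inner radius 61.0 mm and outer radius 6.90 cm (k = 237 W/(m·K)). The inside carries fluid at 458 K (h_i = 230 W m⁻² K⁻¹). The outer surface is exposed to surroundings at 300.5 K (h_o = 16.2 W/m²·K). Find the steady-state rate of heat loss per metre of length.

Resistance network (inner→outer):
  R'_conv,in = 1/(2πr h) = 1/(2π·0.0610·230) = 0.01134 m·K/W
  R'_aluminium = ln(0.0690/0.0610)/(2πk) = 0.1232/(2π·237) = 8.276×10^-5 m·K/W
  R'_conv,out = 1/(2πr h) = 1/(2π·0.0690·16.2) = 0.1424 m·K/W
ΣR = 0.01134 + 8.276×10^-5 + 0.1424 = 0.1538 m·K/W
Q' = ΔT/ΣR = (458 K − 300.5 K)/0.1538 = 1020 W/m

Q' = 1020 W/m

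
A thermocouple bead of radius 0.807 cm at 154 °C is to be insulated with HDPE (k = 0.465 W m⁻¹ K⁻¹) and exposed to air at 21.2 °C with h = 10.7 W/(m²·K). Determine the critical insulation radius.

For a sphere, r_cr = 2k_ins/h = 2·0.465/10.7 = 0.0869 m = 8.69 cm

r_cr = 8.69 cm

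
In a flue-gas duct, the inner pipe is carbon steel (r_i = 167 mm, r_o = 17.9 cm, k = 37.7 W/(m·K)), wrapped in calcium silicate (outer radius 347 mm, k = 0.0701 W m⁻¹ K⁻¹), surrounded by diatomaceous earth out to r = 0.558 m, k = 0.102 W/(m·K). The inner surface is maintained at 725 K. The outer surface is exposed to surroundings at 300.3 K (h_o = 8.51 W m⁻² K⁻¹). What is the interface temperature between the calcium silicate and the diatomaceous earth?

Resistance network (inner→outer):
  R'_carbon steel = ln(0.179/0.167)/(2πk) = 0.06939/(2π·37.7) = 2.929×10^-4 m·K/W
  R'_calcium silicate = ln(0.347/0.179)/(2πk) = 0.6619/(2π·0.0701) = 1.503 m·K/W
  R'_diatomaceous earth = ln(0.558/0.347)/(2πk) = 0.4750/(2π·0.102) = 0.7412 m·K/W
  R'_conv,out = 1/(2πr h) = 1/(2π·0.558·8.51) = 0.03352 m·K/W
ΣR = 2.929×10^-4 + 1.503 + 0.7412 + 0.03352 = 2.278 m·K/W
Q' = ΔT/ΣR = (725 K − 300.3 K)/2.278 = 186.4 W/m
From the inner boundary to the calcium silicate/diatomaceous earth interface, ΣR_partial = 1.503 m·K/W.
T_interface = T_in − Q'·ΣR_partial = 725 K − (186.4)(1.503) = 445 K

T = 445 K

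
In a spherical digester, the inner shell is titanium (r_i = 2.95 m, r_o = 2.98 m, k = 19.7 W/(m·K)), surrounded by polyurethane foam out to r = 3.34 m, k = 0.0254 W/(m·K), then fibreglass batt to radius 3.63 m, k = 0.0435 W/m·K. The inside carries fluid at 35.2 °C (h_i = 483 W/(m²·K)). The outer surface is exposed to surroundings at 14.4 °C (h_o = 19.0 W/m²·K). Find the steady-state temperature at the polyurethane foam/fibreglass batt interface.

Series thermal resistances, inner to outer:
  R_conv,in = 1/(4πr²h) = 1/(4π·2.95²·483) = 1.893×10^-5 K/W
  R_titanium = (1/2.95 − 1/2.98)/(4πk) = 0.003413/(4π·19.7) = 1.379×10^-5 K/W
  R_polyurethane foam = (1/2.98 − 1/3.34)/(4πk) = 0.03617/(4π·0.0254) = 0.1133 K/W
  R_fibreglass batt = (1/3.34 − 1/3.63)/(4πk) = 0.02392/(4π·0.0435) = 0.04376 K/W
  R_conv,out = 1/(4πr²h) = 1/(4π·3.63²·19.0) = 3.179×10^-4 K/W
ΣR = 1.893×10^-5 + 1.379×10^-5 + 0.1133 + 0.04376 + 3.179×10^-4 = 0.1574 K/W
Q = ΔT/ΣR = (35.2 °C − 14.4 °C)/0.1574 = 132.1 W
From the inner boundary to the polyurethane foam/fibreglass batt interface, ΣR_partial = 0.1133 K/W.
T_interface = T_in − Q·ΣR_partial = 35.2 °C − (132.1)(0.1133) = 20.2 °C

T = 20.2 °C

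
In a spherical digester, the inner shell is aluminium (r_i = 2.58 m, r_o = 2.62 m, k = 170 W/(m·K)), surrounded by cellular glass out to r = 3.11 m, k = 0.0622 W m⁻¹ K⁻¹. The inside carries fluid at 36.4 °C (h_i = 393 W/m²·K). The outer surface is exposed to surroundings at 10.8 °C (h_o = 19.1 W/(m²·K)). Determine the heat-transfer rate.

Q = 331 W

Series thermal resistances, inner to outer:
  R_conv,in = 1/(4πr²h) = 1/(4π·2.58²·393) = 3.042×10^-5 K/W
  R_aluminium = (1/2.58 − 1/2.62)/(4πk) = 0.005918/(4π·170) = 2.770×10^-6 K/W
  R_cellular glass = (1/2.62 − 1/3.11)/(4πk) = 0.06014/(4π·0.0622) = 0.07694 K/W
  R_conv,out = 1/(4πr²h) = 1/(4π·3.11²·19.1) = 4.308×10^-4 K/W
ΣR = 3.042×10^-5 + 2.770×10^-6 + 0.07694 + 4.308×10^-4 = 0.07740 K/W
Q = ΔT/ΣR = (36.4 °C − 10.8 °C)/0.07740 = 331 W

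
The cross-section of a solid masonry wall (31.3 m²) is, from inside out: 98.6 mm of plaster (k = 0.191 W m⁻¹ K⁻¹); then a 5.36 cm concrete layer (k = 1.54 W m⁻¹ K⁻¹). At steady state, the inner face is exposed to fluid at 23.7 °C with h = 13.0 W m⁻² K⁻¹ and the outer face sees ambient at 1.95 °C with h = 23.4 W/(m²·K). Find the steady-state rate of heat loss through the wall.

Q = 1020 W

Treat each layer as a resistance in series:
  R_conv,in = 1/(hA) = 1/(13.0·31.3) = 0.002458 K/W
  R_plaster = L/(kA) = 0.0986/(0.191·31.3) = 0.01649 K/W
  R_concrete = L/(kA) = 0.0536/(1.54·31.3) = 0.001112 K/W
  R_conv,out = 1/(hA) = 1/(23.4·31.3) = 0.001365 K/W
ΣR = 0.002458 + 0.01649 + 0.001112 + 0.001365 = 0.02142 K/W
Q = ΔT/ΣR = (23.7 °C − 1.95 °C)/0.02142 = 1020 W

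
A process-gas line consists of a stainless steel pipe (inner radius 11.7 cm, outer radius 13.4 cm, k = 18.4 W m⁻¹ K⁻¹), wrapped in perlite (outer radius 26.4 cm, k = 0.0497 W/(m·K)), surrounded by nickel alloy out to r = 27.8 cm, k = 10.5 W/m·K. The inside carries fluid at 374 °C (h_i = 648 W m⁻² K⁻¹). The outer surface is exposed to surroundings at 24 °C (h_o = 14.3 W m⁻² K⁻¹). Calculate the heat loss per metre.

Q' = 158 W/m

Treat each layer as a resistance in series:
  R'_conv,in = 1/(2πr h) = 1/(2π·0.117·648) = 0.002099 m·K/W
  R'_stainless steel = ln(0.134/0.117)/(2πk) = 0.1357/(2π·18.4) = 0.001173 m·K/W
  R'_perlite = ln(0.264/0.134)/(2πk) = 0.6781/(2π·0.0497) = 2.172 m·K/W
  R'_nickel alloy = ln(0.278/0.264)/(2πk) = 0.05167/(2π·10.5) = 7.832×10^-4 m·K/W
  R'_conv,out = 1/(2πr h) = 1/(2π·0.278·14.3) = 0.04003 m·K/W
ΣR = 0.002099 + 0.001173 + 2.172 + 7.832×10^-4 + 0.04003 = 2.216 m·K/W
Q' = ΔT/ΣR = (374 °C − 24 °C)/2.216 = 158 W/m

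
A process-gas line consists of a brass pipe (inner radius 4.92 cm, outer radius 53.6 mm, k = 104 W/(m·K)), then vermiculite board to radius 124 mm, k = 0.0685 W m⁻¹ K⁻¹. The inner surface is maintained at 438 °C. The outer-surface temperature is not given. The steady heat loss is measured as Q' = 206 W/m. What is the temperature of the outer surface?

Sum the resistances:
  R'_brass = ln(0.0536/0.0492)/(2πk) = 0.08566/(2π·104) = 1.311×10^-4 m·K/W
  R'_vermiculite board = ln(0.124/0.0536)/(2πk) = 0.8387/(2π·0.0685) = 1.949 m·K/W
ΣR = 1.949 m·K/W
ΔT = Q'·ΣR = 206 × 1.949 = 401.5 K
Heat flows outward, so T_out = T_in − ΔT = 438 − 401.5 = 36.5 °C

T_out = 36.5 °C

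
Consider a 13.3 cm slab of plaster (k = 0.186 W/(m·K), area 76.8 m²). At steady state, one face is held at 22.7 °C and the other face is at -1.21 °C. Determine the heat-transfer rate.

Q = 2570 W

Q = kA·ΔT/L = 0.186 × 76.8 × |22.7 °C − -1.21 °C| / 0.133 = 2570 W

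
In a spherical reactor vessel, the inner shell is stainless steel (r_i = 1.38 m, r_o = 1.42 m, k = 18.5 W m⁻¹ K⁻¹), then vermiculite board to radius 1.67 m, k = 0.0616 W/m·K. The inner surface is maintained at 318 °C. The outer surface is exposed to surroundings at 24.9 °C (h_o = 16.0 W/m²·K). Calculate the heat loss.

Resistance network (inner→outer):
  R_stainless steel = (1/1.38 − 1/1.42)/(4πk) = 0.02041/(4π·18.5) = 8.780×10^-5 K/W
  R_vermiculite board = (1/1.42 − 1/1.67)/(4πk) = 0.1054/(4π·0.0616) = 0.1362 K/W
  R_conv,out = 1/(4πr²h) = 1/(4π·1.67²·16.0) = 0.001783 K/W
ΣR = 8.780×10^-5 + 0.1362 + 0.001783 = 0.1381 K/W
Q = ΔT/ΣR = (318 °C − 24.9 °C)/0.1381 = 2120 W

Q = 2.12 kW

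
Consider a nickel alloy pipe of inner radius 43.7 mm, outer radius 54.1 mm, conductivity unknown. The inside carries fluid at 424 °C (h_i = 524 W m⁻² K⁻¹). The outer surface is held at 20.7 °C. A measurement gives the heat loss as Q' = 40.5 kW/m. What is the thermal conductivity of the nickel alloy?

ΣR = ΔT/Q' = |424 − 20.7|/40500 = 0.009958 m·K/W
Known resistances:
  R'_conv,in = 1/(2πr h) = 1/(2π·0.0437·524) = 0.006950 m·K/W
R_nickel alloy = ΣR − ΣR_known = 0.009958 − 0.006950 = 0.003008 m·K/W
ln(r₂/r₁)/(2πk) = 0.003008 ⇒ k = 0.2135/(2π·0.003008) = 11.3 W/m·K

k = 11.3 W/m·K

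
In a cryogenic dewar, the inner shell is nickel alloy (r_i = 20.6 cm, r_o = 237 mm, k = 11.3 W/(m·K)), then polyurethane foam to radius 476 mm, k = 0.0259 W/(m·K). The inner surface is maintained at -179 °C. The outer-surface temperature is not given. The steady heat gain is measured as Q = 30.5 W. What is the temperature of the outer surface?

Series resistances:
  R_nickel alloy = (1/0.206 − 1/0.237)/(4πk) = 0.6350/(4π·11.3) = 0.004472 K/W
  R_polyurethane foam = (1/0.237 − 1/0.476)/(4πk) = 2.119/(4π·0.0259) = 6.509 K/W
ΣR = 6.514 K/W
ΔT = Q·ΣR = 30.5 × 6.514 = 198.7 K
Heat flows inward, so T_out = T_in + ΔT = -179 + 198.7 = 19.7 °C

T_out = 19.7 °C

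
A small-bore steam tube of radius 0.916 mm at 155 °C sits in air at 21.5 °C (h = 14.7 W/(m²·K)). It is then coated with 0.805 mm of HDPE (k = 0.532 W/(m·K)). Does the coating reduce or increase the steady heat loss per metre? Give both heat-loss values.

Critical radius for a cylinder: r_cr = k/h = 0.0362 m = 3.62 cm.
Outer radius after coating: r₂ = 9.16×10^-4 + 8.05×10^-4 = 0.001721 m.
Since r₁ < r_cr and r₂ ≤ r_cr, the coating moves toward the maximum at r_cr — heat loss rises.
Bare: R = 1/(2πr₁h) = 11.82 m·K/W; Q = 133.5/11.82 = 11.3 W/m.
Coated: R = R_cond + R_conv = 6.480 m·K/W; Q = 133.5/6.480 = 20.6 W/m.

increases: 11.3 → 20.6 W/m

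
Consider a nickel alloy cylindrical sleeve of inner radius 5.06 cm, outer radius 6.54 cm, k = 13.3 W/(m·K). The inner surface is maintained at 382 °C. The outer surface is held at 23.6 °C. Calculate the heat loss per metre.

Q' = 2πk·ΔT/ln(r₂/r₁) = 2π × 13.3 × 358.4 / ln(0.0654/0.0506) = 1.17×10^5 W/m

Q' = 117 kW/m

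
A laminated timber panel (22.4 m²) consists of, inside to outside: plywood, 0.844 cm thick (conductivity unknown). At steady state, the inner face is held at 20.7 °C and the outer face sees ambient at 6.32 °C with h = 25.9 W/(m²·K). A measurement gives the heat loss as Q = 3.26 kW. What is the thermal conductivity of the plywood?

k = 0.140 W/m·K

ΣR = ΔT/Q = |20.7 − 6.32|/3260 = 0.004411 K/W
Known resistances:
  R_conv,out = 1/(hA) = 1/(25.9·22.4) = 0.001724 K/W
R_plywood = ΣR − ΣR_known = 0.004411 − 0.001724 = 0.002687 K/W
L/(kA) = 0.002687 ⇒ k = 0.00844/(0.002687·22.4) = 0.140 W/m·K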